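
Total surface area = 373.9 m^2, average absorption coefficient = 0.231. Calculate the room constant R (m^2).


Given values:
  S = 373.9 m^2, alpha = 0.231
Formula: R = S * alpha / (1 - alpha)
Numerator: 373.9 * 0.231 = 86.3709
Denominator: 1 - 0.231 = 0.769
R = 86.3709 / 0.769 = 112.32

112.32 m^2


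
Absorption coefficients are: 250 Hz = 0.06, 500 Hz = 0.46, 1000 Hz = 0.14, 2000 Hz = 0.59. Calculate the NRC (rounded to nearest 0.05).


Given values:
  a_250 = 0.06, a_500 = 0.46
  a_1000 = 0.14, a_2000 = 0.59
Formula: NRC = (a250 + a500 + a1000 + a2000) / 4
Sum = 0.06 + 0.46 + 0.14 + 0.59 = 1.25
NRC = 1.25 / 4 = 0.3125
Rounded to nearest 0.05: 0.3

0.3


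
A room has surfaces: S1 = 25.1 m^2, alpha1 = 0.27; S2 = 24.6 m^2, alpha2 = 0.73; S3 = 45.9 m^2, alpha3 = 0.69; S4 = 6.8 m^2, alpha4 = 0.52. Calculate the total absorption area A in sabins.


Given surfaces:
  Surface 1: 25.1 * 0.27 = 6.777
  Surface 2: 24.6 * 0.73 = 17.958
  Surface 3: 45.9 * 0.69 = 31.671
  Surface 4: 6.8 * 0.52 = 3.536
Formula: A = sum(Si * alpha_i)
A = 6.777 + 17.958 + 31.671 + 3.536
A = 59.94

59.94 sabins


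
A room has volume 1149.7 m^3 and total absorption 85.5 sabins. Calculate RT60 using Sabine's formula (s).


Given values:
  V = 1149.7 m^3
  A = 85.5 sabins
Formula: RT60 = 0.161 * V / A
Numerator: 0.161 * 1149.7 = 185.1017
RT60 = 185.1017 / 85.5 = 2.165

2.165 s


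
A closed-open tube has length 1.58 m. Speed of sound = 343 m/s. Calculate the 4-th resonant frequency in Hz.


Given values:
  Tube type: closed-open, L = 1.58 m, c = 343 m/s, n = 4
Formula: f_n = (2n - 1) * c / (4 * L)
Compute 2n - 1 = 2*4 - 1 = 7
Compute 4 * L = 4 * 1.58 = 6.32
f = 7 * 343 / 6.32
f = 379.91

379.91 Hz


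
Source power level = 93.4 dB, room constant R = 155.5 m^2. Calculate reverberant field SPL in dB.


Given values:
  Lw = 93.4 dB, R = 155.5 m^2
Formula: SPL = Lw + 10 * log10(4 / R)
Compute 4 / R = 4 / 155.5 = 0.025723
Compute 10 * log10(0.025723) = -15.8968
SPL = 93.4 + (-15.8968) = 77.5

77.5 dB


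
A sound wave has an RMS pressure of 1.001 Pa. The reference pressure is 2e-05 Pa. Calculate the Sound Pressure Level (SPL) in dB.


Given values:
  p = 1.001 Pa
  p_ref = 2e-05 Pa
Formula: SPL = 20 * log10(p / p_ref)
Compute ratio: p / p_ref = 1.001 / 2e-05 = 50050
Compute log10: log10(50050) = 4.699404
Multiply: SPL = 20 * 4.699404 = 93.99

93.99 dB


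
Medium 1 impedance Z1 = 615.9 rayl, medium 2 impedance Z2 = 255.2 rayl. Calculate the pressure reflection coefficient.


Given values:
  Z1 = 615.9 rayl, Z2 = 255.2 rayl
Formula: R = (Z2 - Z1) / (Z2 + Z1)
Numerator: Z2 - Z1 = 255.2 - 615.9 = -360.7
Denominator: Z2 + Z1 = 255.2 + 615.9 = 871.1
R = -360.7 / 871.1 = -0.4141

-0.4141


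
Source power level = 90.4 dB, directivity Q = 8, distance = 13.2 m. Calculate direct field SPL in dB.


Given values:
  Lw = 90.4 dB, Q = 8, r = 13.2 m
Formula: SPL = Lw + 10 * log10(Q / (4 * pi * r^2))
Compute 4 * pi * r^2 = 4 * pi * 13.2^2 = 2189.5644
Compute Q / denom = 8 / 2189.5644 = 0.00365369
Compute 10 * log10(0.00365369) = -24.3727
SPL = 90.4 + (-24.3727) = 66.03

66.03 dB


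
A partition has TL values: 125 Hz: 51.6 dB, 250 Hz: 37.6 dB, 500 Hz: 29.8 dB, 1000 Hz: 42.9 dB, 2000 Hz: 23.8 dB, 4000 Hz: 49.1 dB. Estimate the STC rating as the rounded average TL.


Given TL values at each frequency:
  125 Hz: 51.6 dB
  250 Hz: 37.6 dB
  500 Hz: 29.8 dB
  1000 Hz: 42.9 dB
  2000 Hz: 23.8 dB
  4000 Hz: 49.1 dB
Formula: STC ~ round(average of TL values)
Sum = 51.6 + 37.6 + 29.8 + 42.9 + 23.8 + 49.1 = 234.8
Average = 234.8 / 6 = 39.13
Rounded: 39

39


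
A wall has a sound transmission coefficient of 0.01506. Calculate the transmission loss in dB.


Given values:
  tau = 0.01506
Formula: TL = 10 * log10(1 / tau)
Compute 1 / tau = 1 / 0.01506 = 66.4011
Compute log10(66.4011) = 1.822175
TL = 10 * 1.822175 = 18.22

18.22 dB


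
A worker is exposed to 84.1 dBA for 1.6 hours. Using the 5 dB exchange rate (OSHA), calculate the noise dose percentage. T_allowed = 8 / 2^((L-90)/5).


Given values:
  L = 84.1 dBA, T = 1.6 hours
Formula: T_allowed = 8 / 2^((L - 90) / 5)
Compute exponent: (84.1 - 90) / 5 = -1.18
Compute 2^(-1.18) = 0.441351
T_allowed = 8 / 0.441351 = 18.126163 hours
Dose = (T / T_allowed) * 100
Dose = (1.6 / 18.126163) * 100 = 8.83

8.83 %


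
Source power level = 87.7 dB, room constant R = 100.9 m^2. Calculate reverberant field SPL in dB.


Given values:
  Lw = 87.7 dB, R = 100.9 m^2
Formula: SPL = Lw + 10 * log10(4 / R)
Compute 4 / R = 4 / 100.9 = 0.039643
Compute 10 * log10(0.039643) = -14.0183
SPL = 87.7 + (-14.0183) = 73.68

73.68 dB


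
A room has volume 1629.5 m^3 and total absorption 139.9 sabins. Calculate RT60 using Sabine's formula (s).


Given values:
  V = 1629.5 m^3
  A = 139.9 sabins
Formula: RT60 = 0.161 * V / A
Numerator: 0.161 * 1629.5 = 262.3495
RT60 = 262.3495 / 139.9 = 1.875

1.875 s


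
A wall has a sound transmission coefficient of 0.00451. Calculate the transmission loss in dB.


Given values:
  tau = 0.00451
Formula: TL = 10 * log10(1 / tau)
Compute 1 / tau = 1 / 0.00451 = 221.7295
Compute log10(221.7295) = 2.345823
TL = 10 * 2.345823 = 23.46

23.46 dB


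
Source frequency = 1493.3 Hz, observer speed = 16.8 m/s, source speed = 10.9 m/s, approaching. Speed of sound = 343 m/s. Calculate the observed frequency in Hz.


Given values:
  f_s = 1493.3 Hz, v_o = 16.8 m/s, v_s = 10.9 m/s
  Direction: approaching
Formula: f_o = f_s * (c + v_o) / (c - v_s)
Numerator: c + v_o = 343 + 16.8 = 359.8
Denominator: c - v_s = 343 - 10.9 = 332.1
f_o = 1493.3 * 359.8 / 332.1 = 1617.85

1617.85 Hz


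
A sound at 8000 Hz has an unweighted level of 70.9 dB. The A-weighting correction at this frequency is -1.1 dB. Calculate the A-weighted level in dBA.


Given values:
  SPL = 70.9 dB
  A-weighting at 8000 Hz = -1.1 dB
Formula: L_A = SPL + A_weight
L_A = 70.9 + (-1.1)
L_A = 69.8

69.8 dBA


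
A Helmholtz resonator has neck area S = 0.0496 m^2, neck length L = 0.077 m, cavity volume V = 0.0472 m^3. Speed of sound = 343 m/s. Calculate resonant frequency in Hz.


Given values:
  S = 0.0496 m^2, L = 0.077 m, V = 0.0472 m^3, c = 343 m/s
Formula: f = (c / (2*pi)) * sqrt(S / (V * L))
Compute V * L = 0.0472 * 0.077 = 0.0036344
Compute S / (V * L) = 0.0496 / 0.0036344 = 13.6474
Compute sqrt(13.6474) = 3.694239
Compute c / (2*pi) = 343 / 6.283185 = 54.590148
f = 54.590148 * 3.694239 = 201.67

201.67 Hz


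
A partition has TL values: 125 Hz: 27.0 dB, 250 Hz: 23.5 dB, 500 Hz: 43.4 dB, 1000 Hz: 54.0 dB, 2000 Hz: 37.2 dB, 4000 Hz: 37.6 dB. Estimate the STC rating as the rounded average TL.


Given TL values at each frequency:
  125 Hz: 27.0 dB
  250 Hz: 23.5 dB
  500 Hz: 43.4 dB
  1000 Hz: 54.0 dB
  2000 Hz: 37.2 dB
  4000 Hz: 37.6 dB
Formula: STC ~ round(average of TL values)
Sum = 27.0 + 23.5 + 43.4 + 54.0 + 37.2 + 37.6 = 222.7
Average = 222.7 / 6 = 37.12
Rounded: 37

37


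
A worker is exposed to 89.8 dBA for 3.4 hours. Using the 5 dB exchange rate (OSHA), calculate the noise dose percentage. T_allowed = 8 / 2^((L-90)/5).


Given values:
  L = 89.8 dBA, T = 3.4 hours
Formula: T_allowed = 8 / 2^((L - 90) / 5)
Compute exponent: (89.8 - 90) / 5 = -0.04
Compute 2^(-0.04) = 0.972655
T_allowed = 8 / 0.972655 = 8.22491 hours
Dose = (T / T_allowed) * 100
Dose = (3.4 / 8.22491) * 100 = 41.34

41.34 %


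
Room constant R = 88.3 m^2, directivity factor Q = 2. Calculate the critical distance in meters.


Given values:
  R = 88.3 m^2, Q = 2
Formula: d_c = 0.141 * sqrt(Q * R)
Compute Q * R = 2 * 88.3 = 176.6
Compute sqrt(176.6) = 13.2891
d_c = 0.141 * 13.2891 = 1.874

1.874 m


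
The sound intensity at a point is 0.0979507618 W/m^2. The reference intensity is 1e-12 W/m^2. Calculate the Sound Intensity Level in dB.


Given values:
  I = 0.0979507618 W/m^2
  I_ref = 1e-12 W/m^2
Formula: SIL = 10 * log10(I / I_ref)
Compute ratio: I / I_ref = 97950761800
Compute log10: log10(97950761800) = 10.991008
Multiply: SIL = 10 * 10.991008 = 109.91

109.91 dB


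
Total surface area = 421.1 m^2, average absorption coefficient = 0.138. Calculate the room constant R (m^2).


Given values:
  S = 421.1 m^2, alpha = 0.138
Formula: R = S * alpha / (1 - alpha)
Numerator: 421.1 * 0.138 = 58.1118
Denominator: 1 - 0.138 = 0.862
R = 58.1118 / 0.862 = 67.42

67.42 m^2


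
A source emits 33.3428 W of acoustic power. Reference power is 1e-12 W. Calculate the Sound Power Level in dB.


Given values:
  W = 33.3428 W
  W_ref = 1e-12 W
Formula: SWL = 10 * log10(W / W_ref)
Compute ratio: W / W_ref = 33342800000000
Compute log10: log10(33342800000000) = 13.523002
Multiply: SWL = 10 * 13.523002 = 135.23

135.23 dB


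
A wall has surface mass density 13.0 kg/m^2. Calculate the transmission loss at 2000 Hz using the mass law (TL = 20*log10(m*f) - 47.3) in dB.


Given values:
  m = 13.0 kg/m^2, f = 2000 Hz
Formula: TL = 20 * log10(m * f) - 47.3
Compute m * f = 13.0 * 2000 = 26000.0
Compute log10(26000.0) = 4.414973
Compute 20 * 4.414973 = 88.2995
TL = 88.2995 - 47.3 = 41.0

41.0 dB


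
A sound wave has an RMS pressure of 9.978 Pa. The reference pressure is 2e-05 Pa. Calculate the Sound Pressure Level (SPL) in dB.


Given values:
  p = 9.978 Pa
  p_ref = 2e-05 Pa
Formula: SPL = 20 * log10(p / p_ref)
Compute ratio: p / p_ref = 9.978 / 2e-05 = 498900
Compute log10: log10(498900) = 5.698014
Multiply: SPL = 20 * 5.698014 = 113.96

113.96 dB


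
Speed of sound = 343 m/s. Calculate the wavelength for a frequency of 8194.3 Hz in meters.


Given values:
  c = 343 m/s, f = 8194.3 Hz
Formula: lambda = c / f
lambda = 343 / 8194.3
lambda = 0.0419

0.0419 m


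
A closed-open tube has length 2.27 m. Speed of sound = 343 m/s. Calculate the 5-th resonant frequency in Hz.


Given values:
  Tube type: closed-open, L = 2.27 m, c = 343 m/s, n = 5
Formula: f_n = (2n - 1) * c / (4 * L)
Compute 2n - 1 = 2*5 - 1 = 9
Compute 4 * L = 4 * 2.27 = 9.08
f = 9 * 343 / 9.08
f = 339.98

339.98 Hz


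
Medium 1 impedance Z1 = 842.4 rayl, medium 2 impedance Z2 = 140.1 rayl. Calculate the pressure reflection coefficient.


Given values:
  Z1 = 842.4 rayl, Z2 = 140.1 rayl
Formula: R = (Z2 - Z1) / (Z2 + Z1)
Numerator: Z2 - Z1 = 140.1 - 842.4 = -702.3
Denominator: Z2 + Z1 = 140.1 + 842.4 = 982.5
R = -702.3 / 982.5 = -0.7148

-0.7148


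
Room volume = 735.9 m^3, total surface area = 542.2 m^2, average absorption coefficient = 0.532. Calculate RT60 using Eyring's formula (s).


Given values:
  V = 735.9 m^3, S = 542.2 m^2, alpha = 0.532
Formula: RT60 = 0.161 * V / (-S * ln(1 - alpha))
Compute ln(1 - 0.532) = ln(0.468) = -0.759287
Denominator: -542.2 * -0.759287 = 411.6854
Numerator: 0.161 * 735.9 = 118.4799
RT60 = 118.4799 / 411.6854 = 0.288

0.288 s


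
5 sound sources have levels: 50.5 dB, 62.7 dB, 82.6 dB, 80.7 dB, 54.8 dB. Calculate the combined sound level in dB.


Formula: L_total = 10 * log10( sum(10^(Li/10)) )
  Source 1: 10^(50.5/10) = 112201.8454
  Source 2: 10^(62.7/10) = 1862087.1367
  Source 3: 10^(82.6/10) = 181970085.861
  Source 4: 10^(80.7/10) = 117489755.494
  Source 5: 10^(54.8/10) = 301995.172
Sum of linear values = 301736125.5091
L_total = 10 * log10(301736125.5091) = 84.8

84.8 dB


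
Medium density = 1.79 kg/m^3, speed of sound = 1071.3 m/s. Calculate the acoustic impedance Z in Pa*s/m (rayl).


Given values:
  rho = 1.79 kg/m^3
  c = 1071.3 m/s
Formula: Z = rho * c
Z = 1.79 * 1071.3
Z = 1917.63

1917.63 rayl


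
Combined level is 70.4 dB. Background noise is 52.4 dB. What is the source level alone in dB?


Given values:
  L_total = 70.4 dB, L_bg = 52.4 dB
Formula: L_source = 10 * log10(10^(L_total/10) - 10^(L_bg/10))
Convert to linear:
  10^(70.4/10) = 10964781.9614
  10^(52.4/10) = 173780.0829
Difference: 10964781.9614 - 173780.0829 = 10791001.8785
L_source = 10 * log10(10791001.8785) = 70.33

70.33 dB


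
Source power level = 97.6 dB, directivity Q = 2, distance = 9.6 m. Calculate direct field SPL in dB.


Given values:
  Lw = 97.6 dB, Q = 2, r = 9.6 m
Formula: SPL = Lw + 10 * log10(Q / (4 * pi * r^2))
Compute 4 * pi * r^2 = 4 * pi * 9.6^2 = 1158.1167
Compute Q / denom = 2 / 1158.1167 = 0.00172694
Compute 10 * log10(0.00172694) = -27.6272
SPL = 97.6 + (-27.6272) = 69.97

69.97 dB


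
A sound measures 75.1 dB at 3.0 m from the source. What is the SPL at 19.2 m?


Given values:
  SPL1 = 75.1 dB, r1 = 3.0 m, r2 = 19.2 m
Formula: SPL2 = SPL1 - 20 * log10(r2 / r1)
Compute ratio: r2 / r1 = 19.2 / 3.0 = 6.4
Compute log10: log10(6.4) = 0.80618
Compute drop: 20 * 0.80618 = 16.1236
SPL2 = 75.1 - 16.1236 = 58.98

58.98 dB


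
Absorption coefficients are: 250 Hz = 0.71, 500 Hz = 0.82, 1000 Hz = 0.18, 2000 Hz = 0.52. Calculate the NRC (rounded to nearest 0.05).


Given values:
  a_250 = 0.71, a_500 = 0.82
  a_1000 = 0.18, a_2000 = 0.52
Formula: NRC = (a250 + a500 + a1000 + a2000) / 4
Sum = 0.71 + 0.82 + 0.18 + 0.52 = 2.23
NRC = 2.23 / 4 = 0.5575
Rounded to nearest 0.05: 0.55

0.55


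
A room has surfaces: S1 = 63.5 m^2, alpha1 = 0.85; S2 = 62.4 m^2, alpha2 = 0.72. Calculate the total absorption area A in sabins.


Given surfaces:
  Surface 1: 63.5 * 0.85 = 53.975
  Surface 2: 62.4 * 0.72 = 44.928
Formula: A = sum(Si * alpha_i)
A = 53.975 + 44.928
A = 98.9

98.9 sabins


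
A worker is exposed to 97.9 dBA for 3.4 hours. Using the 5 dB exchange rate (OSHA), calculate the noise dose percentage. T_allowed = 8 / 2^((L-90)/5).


Given values:
  L = 97.9 dBA, T = 3.4 hours
Formula: T_allowed = 8 / 2^((L - 90) / 5)
Compute exponent: (97.9 - 90) / 5 = 1.58
Compute 2^(1.58) = 2.989698
T_allowed = 8 / 2.989698 = 2.675856 hours
Dose = (T / T_allowed) * 100
Dose = (3.4 / 2.675856) * 100 = 127.06

127.06 %


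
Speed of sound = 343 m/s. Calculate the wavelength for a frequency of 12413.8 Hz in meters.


Given values:
  c = 343 m/s, f = 12413.8 Hz
Formula: lambda = c / f
lambda = 343 / 12413.8
lambda = 0.0276

0.0276 m


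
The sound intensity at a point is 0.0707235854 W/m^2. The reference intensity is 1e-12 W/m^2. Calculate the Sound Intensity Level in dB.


Given values:
  I = 0.0707235854 W/m^2
  I_ref = 1e-12 W/m^2
Formula: SIL = 10 * log10(I / I_ref)
Compute ratio: I / I_ref = 70723585400
Compute log10: log10(70723585400) = 10.849564
Multiply: SIL = 10 * 10.849564 = 108.5

108.5 dB


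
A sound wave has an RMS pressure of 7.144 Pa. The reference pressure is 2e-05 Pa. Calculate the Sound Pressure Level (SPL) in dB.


Given values:
  p = 7.144 Pa
  p_ref = 2e-05 Pa
Formula: SPL = 20 * log10(p / p_ref)
Compute ratio: p / p_ref = 7.144 / 2e-05 = 357200
Compute log10: log10(357200) = 5.552911
Multiply: SPL = 20 * 5.552911 = 111.06

111.06 dB


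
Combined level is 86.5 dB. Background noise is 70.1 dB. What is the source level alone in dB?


Given values:
  L_total = 86.5 dB, L_bg = 70.1 dB
Formula: L_source = 10 * log10(10^(L_total/10) - 10^(L_bg/10))
Convert to linear:
  10^(86.5/10) = 446683592.151
  10^(70.1/10) = 10232929.9228
Difference: 446683592.151 - 10232929.9228 = 436450662.2282
L_source = 10 * log10(436450662.2282) = 86.4

86.4 dB


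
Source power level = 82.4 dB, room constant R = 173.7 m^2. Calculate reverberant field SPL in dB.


Given values:
  Lw = 82.4 dB, R = 173.7 m^2
Formula: SPL = Lw + 10 * log10(4 / R)
Compute 4 / R = 4 / 173.7 = 0.023028
Compute 10 * log10(0.023028) = -16.3774
SPL = 82.4 + (-16.3774) = 66.02

66.02 dB


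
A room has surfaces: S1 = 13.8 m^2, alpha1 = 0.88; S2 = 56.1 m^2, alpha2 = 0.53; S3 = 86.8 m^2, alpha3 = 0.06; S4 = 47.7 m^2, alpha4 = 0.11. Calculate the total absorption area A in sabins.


Given surfaces:
  Surface 1: 13.8 * 0.88 = 12.144
  Surface 2: 56.1 * 0.53 = 29.733
  Surface 3: 86.8 * 0.06 = 5.208
  Surface 4: 47.7 * 0.11 = 5.247
Formula: A = sum(Si * alpha_i)
A = 12.144 + 29.733 + 5.208 + 5.247
A = 52.33

52.33 sabins


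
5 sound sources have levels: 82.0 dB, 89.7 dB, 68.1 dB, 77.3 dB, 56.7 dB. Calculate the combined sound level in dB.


Formula: L_total = 10 * log10( sum(10^(Li/10)) )
  Source 1: 10^(82.0/10) = 158489319.2461
  Source 2: 10^(89.7/10) = 933254300.797
  Source 3: 10^(68.1/10) = 6456542.2903
  Source 4: 10^(77.3/10) = 53703179.637
  Source 5: 10^(56.7/10) = 467735.1413
Sum of linear values = 1152371077.1117
L_total = 10 * log10(1152371077.1117) = 90.62

90.62 dB


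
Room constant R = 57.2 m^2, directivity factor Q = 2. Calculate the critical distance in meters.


Given values:
  R = 57.2 m^2, Q = 2
Formula: d_c = 0.141 * sqrt(Q * R)
Compute Q * R = 2 * 57.2 = 114.4
Compute sqrt(114.4) = 10.6958
d_c = 0.141 * 10.6958 = 1.508

1.508 m


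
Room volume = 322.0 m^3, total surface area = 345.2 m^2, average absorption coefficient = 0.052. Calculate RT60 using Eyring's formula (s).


Given values:
  V = 322.0 m^3, S = 345.2 m^2, alpha = 0.052
Formula: RT60 = 0.161 * V / (-S * ln(1 - alpha))
Compute ln(1 - 0.052) = ln(0.948) = -0.053401
Denominator: -345.2 * -0.053401 = 18.434
Numerator: 0.161 * 322.0 = 51.842
RT60 = 51.842 / 18.434 = 2.812

2.812 s


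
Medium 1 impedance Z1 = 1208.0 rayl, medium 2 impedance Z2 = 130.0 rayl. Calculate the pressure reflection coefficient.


Given values:
  Z1 = 1208.0 rayl, Z2 = 130.0 rayl
Formula: R = (Z2 - Z1) / (Z2 + Z1)
Numerator: Z2 - Z1 = 130.0 - 1208.0 = -1078.0
Denominator: Z2 + Z1 = 130.0 + 1208.0 = 1338.0
R = -1078.0 / 1338.0 = -0.8057

-0.8057


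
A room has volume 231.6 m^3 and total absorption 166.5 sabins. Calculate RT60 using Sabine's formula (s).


Given values:
  V = 231.6 m^3
  A = 166.5 sabins
Formula: RT60 = 0.161 * V / A
Numerator: 0.161 * 231.6 = 37.2876
RT60 = 37.2876 / 166.5 = 0.224

0.224 s


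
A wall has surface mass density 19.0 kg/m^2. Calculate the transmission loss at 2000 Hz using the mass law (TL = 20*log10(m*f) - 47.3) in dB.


Given values:
  m = 19.0 kg/m^2, f = 2000 Hz
Formula: TL = 20 * log10(m * f) - 47.3
Compute m * f = 19.0 * 2000 = 38000.0
Compute log10(38000.0) = 4.579784
Compute 20 * 4.579784 = 91.5957
TL = 91.5957 - 47.3 = 44.3

44.3 dB


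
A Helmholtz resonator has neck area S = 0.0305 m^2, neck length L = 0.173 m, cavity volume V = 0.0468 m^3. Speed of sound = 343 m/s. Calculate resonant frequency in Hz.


Given values:
  S = 0.0305 m^2, L = 0.173 m, V = 0.0468 m^3, c = 343 m/s
Formula: f = (c / (2*pi)) * sqrt(S / (V * L))
Compute V * L = 0.0468 * 0.173 = 0.0080964
Compute S / (V * L) = 0.0305 / 0.0080964 = 3.7671
Compute sqrt(3.7671) = 1.940902
Compute c / (2*pi) = 343 / 6.283185 = 54.590148
f = 54.590148 * 1.940902 = 105.95

105.95 Hz


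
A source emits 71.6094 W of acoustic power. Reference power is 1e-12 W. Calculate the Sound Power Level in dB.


Given values:
  W = 71.6094 W
  W_ref = 1e-12 W
Formula: SWL = 10 * log10(W / W_ref)
Compute ratio: W / W_ref = 71609400000000
Compute log10: log10(71609400000000) = 13.85497
Multiply: SWL = 10 * 13.85497 = 138.55

138.55 dB


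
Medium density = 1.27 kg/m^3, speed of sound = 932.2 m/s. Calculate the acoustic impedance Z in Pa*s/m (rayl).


Given values:
  rho = 1.27 kg/m^3
  c = 932.2 m/s
Formula: Z = rho * c
Z = 1.27 * 932.2
Z = 1183.89

1183.89 rayl


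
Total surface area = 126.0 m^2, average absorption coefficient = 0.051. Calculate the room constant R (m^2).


Given values:
  S = 126.0 m^2, alpha = 0.051
Formula: R = S * alpha / (1 - alpha)
Numerator: 126.0 * 0.051 = 6.426
Denominator: 1 - 0.051 = 0.949
R = 6.426 / 0.949 = 6.77

6.77 m^2


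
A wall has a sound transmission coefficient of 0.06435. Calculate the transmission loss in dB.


Given values:
  tau = 0.06435
Formula: TL = 10 * log10(1 / tau)
Compute 1 / tau = 1 / 0.06435 = 15.54
Compute log10(15.54) = 1.191451
TL = 10 * 1.191451 = 11.91

11.91 dB


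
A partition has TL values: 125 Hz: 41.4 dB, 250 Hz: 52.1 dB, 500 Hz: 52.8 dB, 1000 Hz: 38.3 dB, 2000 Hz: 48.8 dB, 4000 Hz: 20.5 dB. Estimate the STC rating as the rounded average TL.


Given TL values at each frequency:
  125 Hz: 41.4 dB
  250 Hz: 52.1 dB
  500 Hz: 52.8 dB
  1000 Hz: 38.3 dB
  2000 Hz: 48.8 dB
  4000 Hz: 20.5 dB
Formula: STC ~ round(average of TL values)
Sum = 41.4 + 52.1 + 52.8 + 38.3 + 48.8 + 20.5 = 253.9
Average = 253.9 / 6 = 42.32
Rounded: 42

42


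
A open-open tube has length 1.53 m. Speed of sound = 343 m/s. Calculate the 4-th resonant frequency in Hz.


Given values:
  Tube type: open-open, L = 1.53 m, c = 343 m/s, n = 4
Formula: f_n = n * c / (2 * L)
Compute 2 * L = 2 * 1.53 = 3.06
f = 4 * 343 / 3.06
f = 448.37

448.37 Hz


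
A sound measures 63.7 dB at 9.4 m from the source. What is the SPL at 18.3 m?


Given values:
  SPL1 = 63.7 dB, r1 = 9.4 m, r2 = 18.3 m
Formula: SPL2 = SPL1 - 20 * log10(r2 / r1)
Compute ratio: r2 / r1 = 18.3 / 9.4 = 1.9468
Compute log10: log10(1.9468) = 0.289321
Compute drop: 20 * 0.289321 = 5.7864
SPL2 = 63.7 - 5.7864 = 57.91

57.91 dB


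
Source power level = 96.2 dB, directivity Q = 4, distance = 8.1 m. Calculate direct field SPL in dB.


Given values:
  Lw = 96.2 dB, Q = 4, r = 8.1 m
Formula: SPL = Lw + 10 * log10(Q / (4 * pi * r^2))
Compute 4 * pi * r^2 = 4 * pi * 8.1^2 = 824.4796
Compute Q / denom = 4 / 824.4796 = 0.00485155
Compute 10 * log10(0.00485155) = -23.1412
SPL = 96.2 + (-23.1412) = 73.06

73.06 dB


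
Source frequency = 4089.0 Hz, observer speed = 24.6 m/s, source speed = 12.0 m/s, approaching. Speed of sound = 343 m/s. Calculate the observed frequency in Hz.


Given values:
  f_s = 4089.0 Hz, v_o = 24.6 m/s, v_s = 12.0 m/s
  Direction: approaching
Formula: f_o = f_s * (c + v_o) / (c - v_s)
Numerator: c + v_o = 343 + 24.6 = 367.6
Denominator: c - v_s = 343 - 12.0 = 331.0
f_o = 4089.0 * 367.6 / 331.0 = 4541.14

4541.14 Hz


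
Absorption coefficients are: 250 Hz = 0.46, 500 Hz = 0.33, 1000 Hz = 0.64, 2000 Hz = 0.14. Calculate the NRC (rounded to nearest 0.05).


Given values:
  a_250 = 0.46, a_500 = 0.33
  a_1000 = 0.64, a_2000 = 0.14
Formula: NRC = (a250 + a500 + a1000 + a2000) / 4
Sum = 0.46 + 0.33 + 0.64 + 0.14 = 1.57
NRC = 1.57 / 4 = 0.3925
Rounded to nearest 0.05: 0.4

0.4


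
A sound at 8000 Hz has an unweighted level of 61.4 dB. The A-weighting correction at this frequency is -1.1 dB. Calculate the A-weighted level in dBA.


Given values:
  SPL = 61.4 dB
  A-weighting at 8000 Hz = -1.1 dB
Formula: L_A = SPL + A_weight
L_A = 61.4 + (-1.1)
L_A = 60.3

60.3 dBA


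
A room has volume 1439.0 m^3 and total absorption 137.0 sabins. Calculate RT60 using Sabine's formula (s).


Given values:
  V = 1439.0 m^3
  A = 137.0 sabins
Formula: RT60 = 0.161 * V / A
Numerator: 0.161 * 1439.0 = 231.679
RT60 = 231.679 / 137.0 = 1.691

1.691 s


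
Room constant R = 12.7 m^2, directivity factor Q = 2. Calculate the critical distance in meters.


Given values:
  R = 12.7 m^2, Q = 2
Formula: d_c = 0.141 * sqrt(Q * R)
Compute Q * R = 2 * 12.7 = 25.4
Compute sqrt(25.4) = 5.0398
d_c = 0.141 * 5.0398 = 0.711

0.711 m


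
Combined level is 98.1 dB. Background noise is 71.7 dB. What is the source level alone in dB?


Given values:
  L_total = 98.1 dB, L_bg = 71.7 dB
Formula: L_source = 10 * log10(10^(L_total/10) - 10^(L_bg/10))
Convert to linear:
  10^(98.1/10) = 6456542290.3465
  10^(71.7/10) = 14791083.8817
Difference: 6456542290.3465 - 14791083.8817 = 6441751206.4648
L_source = 10 * log10(6441751206.4648) = 98.09

98.09 dB


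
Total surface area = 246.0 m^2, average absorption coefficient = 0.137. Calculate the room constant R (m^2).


Given values:
  S = 246.0 m^2, alpha = 0.137
Formula: R = S * alpha / (1 - alpha)
Numerator: 246.0 * 0.137 = 33.702
Denominator: 1 - 0.137 = 0.863
R = 33.702 / 0.863 = 39.05

39.05 m^2


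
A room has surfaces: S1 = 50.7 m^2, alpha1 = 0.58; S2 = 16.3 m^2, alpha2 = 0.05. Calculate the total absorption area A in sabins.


Given surfaces:
  Surface 1: 50.7 * 0.58 = 29.406
  Surface 2: 16.3 * 0.05 = 0.815
Formula: A = sum(Si * alpha_i)
A = 29.406 + 0.815
A = 30.22

30.22 sabins


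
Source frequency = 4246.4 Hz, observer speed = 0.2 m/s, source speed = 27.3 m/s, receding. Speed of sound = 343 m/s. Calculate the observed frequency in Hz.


Given values:
  f_s = 4246.4 Hz, v_o = 0.2 m/s, v_s = 27.3 m/s
  Direction: receding
Formula: f_o = f_s * (c - v_o) / (c + v_s)
Numerator: c - v_o = 343 - 0.2 = 342.8
Denominator: c + v_s = 343 + 27.3 = 370.3
f_o = 4246.4 * 342.8 / 370.3 = 3931.04

3931.04 Hz


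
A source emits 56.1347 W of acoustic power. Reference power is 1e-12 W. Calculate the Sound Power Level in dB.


Given values:
  W = 56.1347 W
  W_ref = 1e-12 W
Formula: SWL = 10 * log10(W / W_ref)
Compute ratio: W / W_ref = 56134700000000
Compute log10: log10(56134700000000) = 13.749231
Multiply: SWL = 10 * 13.749231 = 137.49

137.49 dB


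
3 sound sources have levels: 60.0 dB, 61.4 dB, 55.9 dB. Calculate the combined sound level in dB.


Formula: L_total = 10 * log10( sum(10^(Li/10)) )
  Source 1: 10^(60.0/10) = 1000000.0
  Source 2: 10^(61.4/10) = 1380384.2646
  Source 3: 10^(55.9/10) = 389045.145
Sum of linear values = 2769429.4096
L_total = 10 * log10(2769429.4096) = 64.42

64.42 dB


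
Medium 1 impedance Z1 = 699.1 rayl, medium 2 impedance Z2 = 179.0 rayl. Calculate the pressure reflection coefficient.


Given values:
  Z1 = 699.1 rayl, Z2 = 179.0 rayl
Formula: R = (Z2 - Z1) / (Z2 + Z1)
Numerator: Z2 - Z1 = 179.0 - 699.1 = -520.1
Denominator: Z2 + Z1 = 179.0 + 699.1 = 878.1
R = -520.1 / 878.1 = -0.5923

-0.5923


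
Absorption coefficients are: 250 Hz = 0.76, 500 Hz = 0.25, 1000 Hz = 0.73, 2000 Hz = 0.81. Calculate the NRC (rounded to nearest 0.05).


Given values:
  a_250 = 0.76, a_500 = 0.25
  a_1000 = 0.73, a_2000 = 0.81
Formula: NRC = (a250 + a500 + a1000 + a2000) / 4
Sum = 0.76 + 0.25 + 0.73 + 0.81 = 2.55
NRC = 2.55 / 4 = 0.6375
Rounded to nearest 0.05: 0.65

0.65


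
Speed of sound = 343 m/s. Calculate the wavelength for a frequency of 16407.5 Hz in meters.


Given values:
  c = 343 m/s, f = 16407.5 Hz
Formula: lambda = c / f
lambda = 343 / 16407.5
lambda = 0.0209

0.0209 m


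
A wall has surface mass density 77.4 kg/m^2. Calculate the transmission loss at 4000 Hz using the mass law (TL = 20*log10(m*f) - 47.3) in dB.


Given values:
  m = 77.4 kg/m^2, f = 4000 Hz
Formula: TL = 20 * log10(m * f) - 47.3
Compute m * f = 77.4 * 4000 = 309600.0
Compute log10(309600.0) = 5.490801
Compute 20 * 5.490801 = 109.816
TL = 109.816 - 47.3 = 62.52

62.52 dB


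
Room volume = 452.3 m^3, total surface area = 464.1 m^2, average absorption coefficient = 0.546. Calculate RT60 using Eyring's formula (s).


Given values:
  V = 452.3 m^3, S = 464.1 m^2, alpha = 0.546
Formula: RT60 = 0.161 * V / (-S * ln(1 - alpha))
Compute ln(1 - 0.546) = ln(0.454) = -0.789658
Denominator: -464.1 * -0.789658 = 366.4803
Numerator: 0.161 * 452.3 = 72.8203
RT60 = 72.8203 / 366.4803 = 0.199

0.199 s


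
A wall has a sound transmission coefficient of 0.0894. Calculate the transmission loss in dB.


Given values:
  tau = 0.0894
Formula: TL = 10 * log10(1 / tau)
Compute 1 / tau = 1 / 0.0894 = 11.1857
Compute log10(11.1857) = 1.048663
TL = 10 * 1.048663 = 10.49

10.49 dB


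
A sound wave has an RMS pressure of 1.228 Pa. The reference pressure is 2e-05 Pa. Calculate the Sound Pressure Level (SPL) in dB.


Given values:
  p = 1.228 Pa
  p_ref = 2e-05 Pa
Formula: SPL = 20 * log10(p / p_ref)
Compute ratio: p / p_ref = 1.228 / 2e-05 = 61400
Compute log10: log10(61400) = 4.788168
Multiply: SPL = 20 * 4.788168 = 95.76

95.76 dB


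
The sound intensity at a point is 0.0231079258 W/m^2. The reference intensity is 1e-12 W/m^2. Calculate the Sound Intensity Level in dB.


Given values:
  I = 0.0231079258 W/m^2
  I_ref = 1e-12 W/m^2
Formula: SIL = 10 * log10(I / I_ref)
Compute ratio: I / I_ref = 23107925800
Compute log10: log10(23107925800) = 10.363761
Multiply: SIL = 10 * 10.363761 = 103.64

103.64 dB


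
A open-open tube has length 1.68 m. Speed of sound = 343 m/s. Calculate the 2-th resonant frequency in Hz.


Given values:
  Tube type: open-open, L = 1.68 m, c = 343 m/s, n = 2
Formula: f_n = n * c / (2 * L)
Compute 2 * L = 2 * 1.68 = 3.36
f = 2 * 343 / 3.36
f = 204.17

204.17 Hz


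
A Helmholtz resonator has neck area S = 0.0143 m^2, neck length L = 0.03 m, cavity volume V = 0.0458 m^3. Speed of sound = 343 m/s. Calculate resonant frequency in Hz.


Given values:
  S = 0.0143 m^2, L = 0.03 m, V = 0.0458 m^3, c = 343 m/s
Formula: f = (c / (2*pi)) * sqrt(S / (V * L))
Compute V * L = 0.0458 * 0.03 = 0.001374
Compute S / (V * L) = 0.0143 / 0.001374 = 10.4076
Compute sqrt(10.4076) = 3.226081
Compute c / (2*pi) = 343 / 6.283185 = 54.590148
f = 54.590148 * 3.226081 = 176.11

176.11 Hz


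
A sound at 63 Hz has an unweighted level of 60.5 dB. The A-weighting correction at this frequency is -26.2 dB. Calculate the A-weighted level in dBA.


Given values:
  SPL = 60.5 dB
  A-weighting at 63 Hz = -26.2 dB
Formula: L_A = SPL + A_weight
L_A = 60.5 + (-26.2)
L_A = 34.3

34.3 dBA


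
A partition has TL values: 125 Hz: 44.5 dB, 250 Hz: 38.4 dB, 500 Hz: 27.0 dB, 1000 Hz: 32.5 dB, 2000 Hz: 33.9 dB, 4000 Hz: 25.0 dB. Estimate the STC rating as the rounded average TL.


Given TL values at each frequency:
  125 Hz: 44.5 dB
  250 Hz: 38.4 dB
  500 Hz: 27.0 dB
  1000 Hz: 32.5 dB
  2000 Hz: 33.9 dB
  4000 Hz: 25.0 dB
Formula: STC ~ round(average of TL values)
Sum = 44.5 + 38.4 + 27.0 + 32.5 + 33.9 + 25.0 = 201.3
Average = 201.3 / 6 = 33.55
Rounded: 34

34


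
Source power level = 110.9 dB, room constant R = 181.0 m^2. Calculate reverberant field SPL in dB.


Given values:
  Lw = 110.9 dB, R = 181.0 m^2
Formula: SPL = Lw + 10 * log10(4 / R)
Compute 4 / R = 4 / 181.0 = 0.022099
Compute 10 * log10(0.022099) = -16.5563
SPL = 110.9 + (-16.5563) = 94.34

94.34 dB


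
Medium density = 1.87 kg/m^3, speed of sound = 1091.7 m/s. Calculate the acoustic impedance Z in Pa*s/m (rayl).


Given values:
  rho = 1.87 kg/m^3
  c = 1091.7 m/s
Formula: Z = rho * c
Z = 1.87 * 1091.7
Z = 2041.48

2041.48 rayl


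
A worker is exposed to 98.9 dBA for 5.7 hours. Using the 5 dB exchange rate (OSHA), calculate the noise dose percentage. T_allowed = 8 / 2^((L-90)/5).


Given values:
  L = 98.9 dBA, T = 5.7 hours
Formula: T_allowed = 8 / 2^((L - 90) / 5)
Compute exponent: (98.9 - 90) / 5 = 1.78
Compute 2^(1.78) = 3.434262
T_allowed = 8 / 3.434262 = 2.329467 hours
Dose = (T / T_allowed) * 100
Dose = (5.7 / 2.329467) * 100 = 244.69

244.69 %


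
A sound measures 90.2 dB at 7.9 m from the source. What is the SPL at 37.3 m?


Given values:
  SPL1 = 90.2 dB, r1 = 7.9 m, r2 = 37.3 m
Formula: SPL2 = SPL1 - 20 * log10(r2 / r1)
Compute ratio: r2 / r1 = 37.3 / 7.9 = 4.7215
Compute log10: log10(4.7215) = 0.67408
Compute drop: 20 * 0.67408 = 13.4816
SPL2 = 90.2 - 13.4816 = 76.72

76.72 dB


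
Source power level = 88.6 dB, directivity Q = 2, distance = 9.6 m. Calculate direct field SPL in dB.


Given values:
  Lw = 88.6 dB, Q = 2, r = 9.6 m
Formula: SPL = Lw + 10 * log10(Q / (4 * pi * r^2))
Compute 4 * pi * r^2 = 4 * pi * 9.6^2 = 1158.1167
Compute Q / denom = 2 / 1158.1167 = 0.00172694
Compute 10 * log10(0.00172694) = -27.6272
SPL = 88.6 + (-27.6272) = 60.97

60.97 dB


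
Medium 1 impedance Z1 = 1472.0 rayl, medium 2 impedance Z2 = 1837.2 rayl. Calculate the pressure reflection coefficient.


Given values:
  Z1 = 1472.0 rayl, Z2 = 1837.2 rayl
Formula: R = (Z2 - Z1) / (Z2 + Z1)
Numerator: Z2 - Z1 = 1837.2 - 1472.0 = 365.2
Denominator: Z2 + Z1 = 1837.2 + 1472.0 = 3309.2
R = 365.2 / 3309.2 = 0.1104

0.1104


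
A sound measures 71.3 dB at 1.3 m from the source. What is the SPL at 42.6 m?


Given values:
  SPL1 = 71.3 dB, r1 = 1.3 m, r2 = 42.6 m
Formula: SPL2 = SPL1 - 20 * log10(r2 / r1)
Compute ratio: r2 / r1 = 42.6 / 1.3 = 32.7692
Compute log10: log10(32.7692) = 1.515466
Compute drop: 20 * 1.515466 = 30.3093
SPL2 = 71.3 - 30.3093 = 40.99

40.99 dB


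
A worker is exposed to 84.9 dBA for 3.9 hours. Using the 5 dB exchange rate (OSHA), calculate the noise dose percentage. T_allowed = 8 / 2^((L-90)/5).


Given values:
  L = 84.9 dBA, T = 3.9 hours
Formula: T_allowed = 8 / 2^((L - 90) / 5)
Compute exponent: (84.9 - 90) / 5 = -1.02
Compute 2^(-1.02) = 0.493116
T_allowed = 8 / 0.493116 = 16.223363 hours
Dose = (T / T_allowed) * 100
Dose = (3.9 / 16.223363) * 100 = 24.04

24.04 %


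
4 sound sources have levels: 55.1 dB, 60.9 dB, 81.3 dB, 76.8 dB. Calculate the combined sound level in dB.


Formula: L_total = 10 * log10( sum(10^(Li/10)) )
  Source 1: 10^(55.1/10) = 323593.6569
  Source 2: 10^(60.9/10) = 1230268.7708
  Source 3: 10^(81.3/10) = 134896288.2592
  Source 4: 10^(76.8/10) = 47863009.2323
Sum of linear values = 184313159.9192
L_total = 10 * log10(184313159.9192) = 82.66

82.66 dB


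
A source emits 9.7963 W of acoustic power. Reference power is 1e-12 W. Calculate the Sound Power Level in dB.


Given values:
  W = 9.7963 W
  W_ref = 1e-12 W
Formula: SWL = 10 * log10(W / W_ref)
Compute ratio: W / W_ref = 9796300000000
Compute log10: log10(9796300000000) = 12.991062
Multiply: SWL = 10 * 12.991062 = 129.91

129.91 dB


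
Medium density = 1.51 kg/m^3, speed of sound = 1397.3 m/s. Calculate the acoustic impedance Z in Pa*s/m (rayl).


Given values:
  rho = 1.51 kg/m^3
  c = 1397.3 m/s
Formula: Z = rho * c
Z = 1.51 * 1397.3
Z = 2109.92

2109.92 rayl


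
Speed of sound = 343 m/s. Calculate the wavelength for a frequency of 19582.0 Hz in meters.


Given values:
  c = 343 m/s, f = 19582.0 Hz
Formula: lambda = c / f
lambda = 343 / 19582.0
lambda = 0.0175

0.0175 m


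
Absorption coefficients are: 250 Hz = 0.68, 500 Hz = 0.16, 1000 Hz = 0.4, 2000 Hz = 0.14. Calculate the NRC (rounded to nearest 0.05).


Given values:
  a_250 = 0.68, a_500 = 0.16
  a_1000 = 0.4, a_2000 = 0.14
Formula: NRC = (a250 + a500 + a1000 + a2000) / 4
Sum = 0.68 + 0.16 + 0.4 + 0.14 = 1.38
NRC = 1.38 / 4 = 0.345
Rounded to nearest 0.05: 0.35

0.35


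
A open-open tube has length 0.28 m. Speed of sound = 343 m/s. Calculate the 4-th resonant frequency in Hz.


Given values:
  Tube type: open-open, L = 0.28 m, c = 343 m/s, n = 4
Formula: f_n = n * c / (2 * L)
Compute 2 * L = 2 * 0.28 = 0.56
f = 4 * 343 / 0.56
f = 2450.0

2450.0 Hz


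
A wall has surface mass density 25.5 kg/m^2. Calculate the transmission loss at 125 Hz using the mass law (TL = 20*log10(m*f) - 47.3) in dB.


Given values:
  m = 25.5 kg/m^2, f = 125 Hz
Formula: TL = 20 * log10(m * f) - 47.3
Compute m * f = 25.5 * 125 = 3187.5
Compute log10(3187.5) = 3.50345
Compute 20 * 3.50345 = 70.069
TL = 70.069 - 47.3 = 22.77

22.77 dB


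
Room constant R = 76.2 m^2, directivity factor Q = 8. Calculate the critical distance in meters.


Given values:
  R = 76.2 m^2, Q = 8
Formula: d_c = 0.141 * sqrt(Q * R)
Compute Q * R = 8 * 76.2 = 609.6
Compute sqrt(609.6) = 24.6901
d_c = 0.141 * 24.6901 = 3.481

3.481 m


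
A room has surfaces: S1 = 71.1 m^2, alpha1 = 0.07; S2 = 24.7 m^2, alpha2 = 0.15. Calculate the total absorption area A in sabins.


Given surfaces:
  Surface 1: 71.1 * 0.07 = 4.977
  Surface 2: 24.7 * 0.15 = 3.705
Formula: A = sum(Si * alpha_i)
A = 4.977 + 3.705
A = 8.68

8.68 sabins


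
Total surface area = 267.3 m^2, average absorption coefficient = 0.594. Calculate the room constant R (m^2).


Given values:
  S = 267.3 m^2, alpha = 0.594
Formula: R = S * alpha / (1 - alpha)
Numerator: 267.3 * 0.594 = 158.7762
Denominator: 1 - 0.594 = 0.406
R = 158.7762 / 0.406 = 391.07

391.07 m^2


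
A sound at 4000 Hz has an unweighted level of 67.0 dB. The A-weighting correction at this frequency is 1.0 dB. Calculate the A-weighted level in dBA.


Given values:
  SPL = 67.0 dB
  A-weighting at 4000 Hz = 1.0 dB
Formula: L_A = SPL + A_weight
L_A = 67.0 + (1.0)
L_A = 68.0

68.0 dBA


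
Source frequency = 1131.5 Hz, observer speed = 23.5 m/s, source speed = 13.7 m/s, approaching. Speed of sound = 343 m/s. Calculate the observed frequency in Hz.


Given values:
  f_s = 1131.5 Hz, v_o = 23.5 m/s, v_s = 13.7 m/s
  Direction: approaching
Formula: f_o = f_s * (c + v_o) / (c - v_s)
Numerator: c + v_o = 343 + 23.5 = 366.5
Denominator: c - v_s = 343 - 13.7 = 329.3
f_o = 1131.5 * 366.5 / 329.3 = 1259.32

1259.32 Hz


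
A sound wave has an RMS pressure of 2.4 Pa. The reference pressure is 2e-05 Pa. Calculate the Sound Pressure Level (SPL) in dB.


Given values:
  p = 2.4 Pa
  p_ref = 2e-05 Pa
Formula: SPL = 20 * log10(p / p_ref)
Compute ratio: p / p_ref = 2.4 / 2e-05 = 120000
Compute log10: log10(120000) = 5.079181
Multiply: SPL = 20 * 5.079181 = 101.58

101.58 dB


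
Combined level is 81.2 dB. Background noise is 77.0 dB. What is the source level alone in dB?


Given values:
  L_total = 81.2 dB, L_bg = 77.0 dB
Formula: L_source = 10 * log10(10^(L_total/10) - 10^(L_bg/10))
Convert to linear:
  10^(81.2/10) = 131825673.8556
  10^(77.0/10) = 50118723.3627
Difference: 131825673.8556 - 50118723.3627 = 81706950.4929
L_source = 10 * log10(81706950.4929) = 79.12

79.12 dB


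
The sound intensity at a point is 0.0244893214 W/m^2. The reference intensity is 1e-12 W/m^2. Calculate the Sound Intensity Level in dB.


Given values:
  I = 0.0244893214 W/m^2
  I_ref = 1e-12 W/m^2
Formula: SIL = 10 * log10(I / I_ref)
Compute ratio: I / I_ref = 24489321400
Compute log10: log10(24489321400) = 10.388977
Multiply: SIL = 10 * 10.388977 = 103.89

103.89 dB


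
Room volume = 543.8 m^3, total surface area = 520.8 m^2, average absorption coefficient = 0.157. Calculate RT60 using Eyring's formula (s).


Given values:
  V = 543.8 m^3, S = 520.8 m^2, alpha = 0.157
Formula: RT60 = 0.161 * V / (-S * ln(1 - alpha))
Compute ln(1 - 0.157) = ln(0.843) = -0.170788
Denominator: -520.8 * -0.170788 = 88.9464
Numerator: 0.161 * 543.8 = 87.5518
RT60 = 87.5518 / 88.9464 = 0.984

0.984 s


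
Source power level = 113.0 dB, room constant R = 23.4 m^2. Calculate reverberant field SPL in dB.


Given values:
  Lw = 113.0 dB, R = 23.4 m^2
Formula: SPL = Lw + 10 * log10(4 / R)
Compute 4 / R = 4 / 23.4 = 0.17094
Compute 10 * log10(0.17094) = -7.6716
SPL = 113.0 + (-7.6716) = 105.33

105.33 dB


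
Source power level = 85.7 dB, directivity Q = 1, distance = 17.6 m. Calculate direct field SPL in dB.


Given values:
  Lw = 85.7 dB, Q = 1, r = 17.6 m
Formula: SPL = Lw + 10 * log10(Q / (4 * pi * r^2))
Compute 4 * pi * r^2 = 4 * pi * 17.6^2 = 3892.559
Compute Q / denom = 1 / 3892.559 = 0.0002569
Compute 10 * log10(0.0002569) = -35.9024
SPL = 85.7 + (-35.9024) = 49.8

49.8 dB


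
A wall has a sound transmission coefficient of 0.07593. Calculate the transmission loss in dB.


Given values:
  tau = 0.07593
Formula: TL = 10 * log10(1 / tau)
Compute 1 / tau = 1 / 0.07593 = 13.17
Compute log10(13.17) = 1.119586
TL = 10 * 1.119586 = 11.2

11.2 dB


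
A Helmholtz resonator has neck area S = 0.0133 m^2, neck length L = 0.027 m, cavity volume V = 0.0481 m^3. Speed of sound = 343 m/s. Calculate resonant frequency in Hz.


Given values:
  S = 0.0133 m^2, L = 0.027 m, V = 0.0481 m^3, c = 343 m/s
Formula: f = (c / (2*pi)) * sqrt(S / (V * L))
Compute V * L = 0.0481 * 0.027 = 0.0012987
Compute S / (V * L) = 0.0133 / 0.0012987 = 10.241
Compute sqrt(10.241) = 3.200156
Compute c / (2*pi) = 343 / 6.283185 = 54.590148
f = 54.590148 * 3.200156 = 174.7

174.7 Hz


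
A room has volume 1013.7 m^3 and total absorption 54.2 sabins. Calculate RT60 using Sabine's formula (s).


Given values:
  V = 1013.7 m^3
  A = 54.2 sabins
Formula: RT60 = 0.161 * V / A
Numerator: 0.161 * 1013.7 = 163.2057
RT60 = 163.2057 / 54.2 = 3.011

3.011 s


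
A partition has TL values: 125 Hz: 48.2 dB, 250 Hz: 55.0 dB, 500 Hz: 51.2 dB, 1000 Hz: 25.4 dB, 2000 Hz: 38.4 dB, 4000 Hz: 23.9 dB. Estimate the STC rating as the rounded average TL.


Given TL values at each frequency:
  125 Hz: 48.2 dB
  250 Hz: 55.0 dB
  500 Hz: 51.2 dB
  1000 Hz: 25.4 dB
  2000 Hz: 38.4 dB
  4000 Hz: 23.9 dB
Formula: STC ~ round(average of TL values)
Sum = 48.2 + 55.0 + 51.2 + 25.4 + 38.4 + 23.9 = 242.1
Average = 242.1 / 6 = 40.35
Rounded: 40

40


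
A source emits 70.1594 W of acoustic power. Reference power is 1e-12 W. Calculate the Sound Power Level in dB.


Given values:
  W = 70.1594 W
  W_ref = 1e-12 W
Formula: SWL = 10 * log10(W / W_ref)
Compute ratio: W / W_ref = 70159400000000
Compute log10: log10(70159400000000) = 13.846086
Multiply: SWL = 10 * 13.846086 = 138.46

138.46 dB
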